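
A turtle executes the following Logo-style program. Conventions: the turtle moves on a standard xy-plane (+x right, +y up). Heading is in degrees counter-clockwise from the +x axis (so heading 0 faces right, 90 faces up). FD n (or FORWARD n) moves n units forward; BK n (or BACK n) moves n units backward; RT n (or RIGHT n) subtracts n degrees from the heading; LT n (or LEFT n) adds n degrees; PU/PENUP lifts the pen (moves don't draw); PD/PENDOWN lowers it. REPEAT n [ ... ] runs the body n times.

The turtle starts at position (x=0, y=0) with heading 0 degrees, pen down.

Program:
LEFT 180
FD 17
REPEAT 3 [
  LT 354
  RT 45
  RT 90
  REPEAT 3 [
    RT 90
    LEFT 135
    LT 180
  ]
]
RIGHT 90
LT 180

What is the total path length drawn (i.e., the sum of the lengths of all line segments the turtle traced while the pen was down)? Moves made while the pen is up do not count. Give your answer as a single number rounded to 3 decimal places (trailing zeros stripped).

Answer: 17

Derivation:
Executing turtle program step by step:
Start: pos=(0,0), heading=0, pen down
LT 180: heading 0 -> 180
FD 17: (0,0) -> (-17,0) [heading=180, draw]
REPEAT 3 [
  -- iteration 1/3 --
  LT 354: heading 180 -> 174
  RT 45: heading 174 -> 129
  RT 90: heading 129 -> 39
  REPEAT 3 [
    -- iteration 1/3 --
    RT 90: heading 39 -> 309
    LT 135: heading 309 -> 84
    LT 180: heading 84 -> 264
    -- iteration 2/3 --
    RT 90: heading 264 -> 174
    LT 135: heading 174 -> 309
    LT 180: heading 309 -> 129
    -- iteration 3/3 --
    RT 90: heading 129 -> 39
    LT 135: heading 39 -> 174
    LT 180: heading 174 -> 354
  ]
  -- iteration 2/3 --
  LT 354: heading 354 -> 348
  RT 45: heading 348 -> 303
  RT 90: heading 303 -> 213
  REPEAT 3 [
    -- iteration 1/3 --
    RT 90: heading 213 -> 123
    LT 135: heading 123 -> 258
    LT 180: heading 258 -> 78
    -- iteration 2/3 --
    RT 90: heading 78 -> 348
    LT 135: heading 348 -> 123
    LT 180: heading 123 -> 303
    -- iteration 3/3 --
    RT 90: heading 303 -> 213
    LT 135: heading 213 -> 348
    LT 180: heading 348 -> 168
  ]
  -- iteration 3/3 --
  LT 354: heading 168 -> 162
  RT 45: heading 162 -> 117
  RT 90: heading 117 -> 27
  REPEAT 3 [
    -- iteration 1/3 --
    RT 90: heading 27 -> 297
    LT 135: heading 297 -> 72
    LT 180: heading 72 -> 252
    -- iteration 2/3 --
    RT 90: heading 252 -> 162
    LT 135: heading 162 -> 297
    LT 180: heading 297 -> 117
    -- iteration 3/3 --
    RT 90: heading 117 -> 27
    LT 135: heading 27 -> 162
    LT 180: heading 162 -> 342
  ]
]
RT 90: heading 342 -> 252
LT 180: heading 252 -> 72
Final: pos=(-17,0), heading=72, 1 segment(s) drawn

Segment lengths:
  seg 1: (0,0) -> (-17,0), length = 17
Total = 17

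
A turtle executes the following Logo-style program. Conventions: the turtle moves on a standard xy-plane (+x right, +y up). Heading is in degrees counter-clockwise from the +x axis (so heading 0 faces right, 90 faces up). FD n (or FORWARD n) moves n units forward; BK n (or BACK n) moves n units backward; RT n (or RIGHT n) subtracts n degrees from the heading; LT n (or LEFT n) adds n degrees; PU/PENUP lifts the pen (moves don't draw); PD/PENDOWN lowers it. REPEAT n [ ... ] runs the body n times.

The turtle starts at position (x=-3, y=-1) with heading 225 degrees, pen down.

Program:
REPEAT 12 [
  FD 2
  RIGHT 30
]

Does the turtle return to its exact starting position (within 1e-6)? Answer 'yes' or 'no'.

Answer: yes

Derivation:
Executing turtle program step by step:
Start: pos=(-3,-1), heading=225, pen down
REPEAT 12 [
  -- iteration 1/12 --
  FD 2: (-3,-1) -> (-4.414,-2.414) [heading=225, draw]
  RT 30: heading 225 -> 195
  -- iteration 2/12 --
  FD 2: (-4.414,-2.414) -> (-6.346,-2.932) [heading=195, draw]
  RT 30: heading 195 -> 165
  -- iteration 3/12 --
  FD 2: (-6.346,-2.932) -> (-8.278,-2.414) [heading=165, draw]
  RT 30: heading 165 -> 135
  -- iteration 4/12 --
  FD 2: (-8.278,-2.414) -> (-9.692,-1) [heading=135, draw]
  RT 30: heading 135 -> 105
  -- iteration 5/12 --
  FD 2: (-9.692,-1) -> (-10.21,0.932) [heading=105, draw]
  RT 30: heading 105 -> 75
  -- iteration 6/12 --
  FD 2: (-10.21,0.932) -> (-9.692,2.864) [heading=75, draw]
  RT 30: heading 75 -> 45
  -- iteration 7/12 --
  FD 2: (-9.692,2.864) -> (-8.278,4.278) [heading=45, draw]
  RT 30: heading 45 -> 15
  -- iteration 8/12 --
  FD 2: (-8.278,4.278) -> (-6.346,4.796) [heading=15, draw]
  RT 30: heading 15 -> 345
  -- iteration 9/12 --
  FD 2: (-6.346,4.796) -> (-4.414,4.278) [heading=345, draw]
  RT 30: heading 345 -> 315
  -- iteration 10/12 --
  FD 2: (-4.414,4.278) -> (-3,2.864) [heading=315, draw]
  RT 30: heading 315 -> 285
  -- iteration 11/12 --
  FD 2: (-3,2.864) -> (-2.482,0.932) [heading=285, draw]
  RT 30: heading 285 -> 255
  -- iteration 12/12 --
  FD 2: (-2.482,0.932) -> (-3,-1) [heading=255, draw]
  RT 30: heading 255 -> 225
]
Final: pos=(-3,-1), heading=225, 12 segment(s) drawn

Start position: (-3, -1)
Final position: (-3, -1)
Distance = 0; < 1e-6 -> CLOSED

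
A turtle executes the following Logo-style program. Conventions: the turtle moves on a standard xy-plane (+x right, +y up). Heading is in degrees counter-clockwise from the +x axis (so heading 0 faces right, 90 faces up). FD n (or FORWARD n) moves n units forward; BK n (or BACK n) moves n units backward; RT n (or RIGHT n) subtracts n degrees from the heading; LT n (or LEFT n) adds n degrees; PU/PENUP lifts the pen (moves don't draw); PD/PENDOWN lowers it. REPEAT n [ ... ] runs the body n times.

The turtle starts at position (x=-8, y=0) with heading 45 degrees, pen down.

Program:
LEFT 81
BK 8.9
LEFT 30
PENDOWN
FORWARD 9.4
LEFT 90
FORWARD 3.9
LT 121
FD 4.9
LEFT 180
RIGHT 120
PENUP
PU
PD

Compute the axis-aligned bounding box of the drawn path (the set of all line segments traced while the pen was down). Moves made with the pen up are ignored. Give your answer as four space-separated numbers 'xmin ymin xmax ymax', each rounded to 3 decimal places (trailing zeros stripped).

Executing turtle program step by step:
Start: pos=(-8,0), heading=45, pen down
LT 81: heading 45 -> 126
BK 8.9: (-8,0) -> (-2.769,-7.2) [heading=126, draw]
LT 30: heading 126 -> 156
PD: pen down
FD 9.4: (-2.769,-7.2) -> (-11.356,-3.377) [heading=156, draw]
LT 90: heading 156 -> 246
FD 3.9: (-11.356,-3.377) -> (-12.942,-6.94) [heading=246, draw]
LT 121: heading 246 -> 7
FD 4.9: (-12.942,-6.94) -> (-8.079,-6.343) [heading=7, draw]
LT 180: heading 7 -> 187
RT 120: heading 187 -> 67
PU: pen up
PU: pen up
PD: pen down
Final: pos=(-8.079,-6.343), heading=67, 4 segment(s) drawn

Segment endpoints: x in {-12.942, -11.356, -8.079, -8, -2.769}, y in {-7.2, -6.94, -6.343, -3.377, 0}
xmin=-12.942, ymin=-7.2, xmax=-2.769, ymax=0

Answer: -12.942 -7.2 -2.769 0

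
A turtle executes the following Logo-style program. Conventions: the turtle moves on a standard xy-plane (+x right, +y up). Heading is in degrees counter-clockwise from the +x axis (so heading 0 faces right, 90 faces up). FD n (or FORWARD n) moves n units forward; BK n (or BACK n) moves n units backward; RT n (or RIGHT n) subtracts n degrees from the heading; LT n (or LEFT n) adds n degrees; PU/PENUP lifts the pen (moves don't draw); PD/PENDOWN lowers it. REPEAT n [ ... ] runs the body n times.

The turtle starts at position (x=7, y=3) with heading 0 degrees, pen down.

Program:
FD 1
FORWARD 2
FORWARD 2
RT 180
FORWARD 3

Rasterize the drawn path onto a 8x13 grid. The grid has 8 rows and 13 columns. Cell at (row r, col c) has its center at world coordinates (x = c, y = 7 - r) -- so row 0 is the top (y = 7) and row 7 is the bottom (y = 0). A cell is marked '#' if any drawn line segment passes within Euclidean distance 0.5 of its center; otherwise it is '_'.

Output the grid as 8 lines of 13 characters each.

Segment 0: (7,3) -> (8,3)
Segment 1: (8,3) -> (10,3)
Segment 2: (10,3) -> (12,3)
Segment 3: (12,3) -> (9,3)

Answer: _____________
_____________
_____________
_____________
_______######
_____________
_____________
_____________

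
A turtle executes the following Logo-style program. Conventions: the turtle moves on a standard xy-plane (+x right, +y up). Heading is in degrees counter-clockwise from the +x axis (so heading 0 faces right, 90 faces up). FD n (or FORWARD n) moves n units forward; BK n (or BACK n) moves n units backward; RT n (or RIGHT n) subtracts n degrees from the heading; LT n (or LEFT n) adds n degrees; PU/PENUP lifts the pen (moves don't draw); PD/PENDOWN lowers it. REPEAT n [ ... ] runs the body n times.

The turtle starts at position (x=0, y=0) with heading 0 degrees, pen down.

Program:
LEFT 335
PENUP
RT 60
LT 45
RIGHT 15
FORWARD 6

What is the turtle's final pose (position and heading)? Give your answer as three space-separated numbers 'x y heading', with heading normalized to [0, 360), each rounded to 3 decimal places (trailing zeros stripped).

Answer: 3.441 -4.915 305

Derivation:
Executing turtle program step by step:
Start: pos=(0,0), heading=0, pen down
LT 335: heading 0 -> 335
PU: pen up
RT 60: heading 335 -> 275
LT 45: heading 275 -> 320
RT 15: heading 320 -> 305
FD 6: (0,0) -> (3.441,-4.915) [heading=305, move]
Final: pos=(3.441,-4.915), heading=305, 0 segment(s) drawn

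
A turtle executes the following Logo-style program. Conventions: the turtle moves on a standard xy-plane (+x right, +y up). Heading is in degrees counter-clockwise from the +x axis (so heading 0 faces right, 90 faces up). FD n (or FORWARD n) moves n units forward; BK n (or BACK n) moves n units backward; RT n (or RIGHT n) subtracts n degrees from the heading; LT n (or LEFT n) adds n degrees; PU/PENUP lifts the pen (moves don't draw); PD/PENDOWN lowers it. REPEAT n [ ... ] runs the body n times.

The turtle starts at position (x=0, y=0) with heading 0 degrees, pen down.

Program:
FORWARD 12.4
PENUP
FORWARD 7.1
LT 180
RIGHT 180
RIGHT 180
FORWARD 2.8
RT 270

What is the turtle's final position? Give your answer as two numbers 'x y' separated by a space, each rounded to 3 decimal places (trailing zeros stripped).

Answer: 16.7 0

Derivation:
Executing turtle program step by step:
Start: pos=(0,0), heading=0, pen down
FD 12.4: (0,0) -> (12.4,0) [heading=0, draw]
PU: pen up
FD 7.1: (12.4,0) -> (19.5,0) [heading=0, move]
LT 180: heading 0 -> 180
RT 180: heading 180 -> 0
RT 180: heading 0 -> 180
FD 2.8: (19.5,0) -> (16.7,0) [heading=180, move]
RT 270: heading 180 -> 270
Final: pos=(16.7,0), heading=270, 1 segment(s) drawn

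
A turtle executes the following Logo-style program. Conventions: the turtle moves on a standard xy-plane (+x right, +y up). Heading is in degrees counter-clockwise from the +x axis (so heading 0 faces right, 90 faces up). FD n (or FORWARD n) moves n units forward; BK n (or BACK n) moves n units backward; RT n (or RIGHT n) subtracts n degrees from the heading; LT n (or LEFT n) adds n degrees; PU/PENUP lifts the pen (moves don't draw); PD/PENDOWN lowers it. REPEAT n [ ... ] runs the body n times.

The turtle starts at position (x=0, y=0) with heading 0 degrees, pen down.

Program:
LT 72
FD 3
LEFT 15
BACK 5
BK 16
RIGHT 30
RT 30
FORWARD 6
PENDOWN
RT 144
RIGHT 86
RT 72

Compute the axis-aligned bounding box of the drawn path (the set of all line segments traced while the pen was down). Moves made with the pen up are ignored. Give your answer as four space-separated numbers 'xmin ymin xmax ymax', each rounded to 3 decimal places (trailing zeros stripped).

Answer: -0.172 -18.118 5.174 2.853

Derivation:
Executing turtle program step by step:
Start: pos=(0,0), heading=0, pen down
LT 72: heading 0 -> 72
FD 3: (0,0) -> (0.927,2.853) [heading=72, draw]
LT 15: heading 72 -> 87
BK 5: (0.927,2.853) -> (0.665,-2.14) [heading=87, draw]
BK 16: (0.665,-2.14) -> (-0.172,-18.118) [heading=87, draw]
RT 30: heading 87 -> 57
RT 30: heading 57 -> 27
FD 6: (-0.172,-18.118) -> (5.174,-15.394) [heading=27, draw]
PD: pen down
RT 144: heading 27 -> 243
RT 86: heading 243 -> 157
RT 72: heading 157 -> 85
Final: pos=(5.174,-15.394), heading=85, 4 segment(s) drawn

Segment endpoints: x in {-0.172, 0, 0.665, 0.927, 5.174}, y in {-18.118, -15.394, -2.14, 0, 2.853}
xmin=-0.172, ymin=-18.118, xmax=5.174, ymax=2.853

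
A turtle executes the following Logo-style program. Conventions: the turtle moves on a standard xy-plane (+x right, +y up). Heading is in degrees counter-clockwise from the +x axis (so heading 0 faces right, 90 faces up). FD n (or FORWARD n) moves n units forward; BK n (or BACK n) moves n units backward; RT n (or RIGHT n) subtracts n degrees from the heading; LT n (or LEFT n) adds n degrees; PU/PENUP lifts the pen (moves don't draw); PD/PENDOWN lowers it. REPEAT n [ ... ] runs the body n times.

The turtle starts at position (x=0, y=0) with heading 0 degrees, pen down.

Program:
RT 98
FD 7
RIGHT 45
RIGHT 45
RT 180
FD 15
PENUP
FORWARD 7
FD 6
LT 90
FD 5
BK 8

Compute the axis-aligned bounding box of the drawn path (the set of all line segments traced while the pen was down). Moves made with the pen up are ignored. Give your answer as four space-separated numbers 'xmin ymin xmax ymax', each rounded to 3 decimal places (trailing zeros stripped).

Answer: -0.974 -9.019 13.88 0

Derivation:
Executing turtle program step by step:
Start: pos=(0,0), heading=0, pen down
RT 98: heading 0 -> 262
FD 7: (0,0) -> (-0.974,-6.932) [heading=262, draw]
RT 45: heading 262 -> 217
RT 45: heading 217 -> 172
RT 180: heading 172 -> 352
FD 15: (-0.974,-6.932) -> (13.88,-9.019) [heading=352, draw]
PU: pen up
FD 7: (13.88,-9.019) -> (20.812,-9.994) [heading=352, move]
FD 6: (20.812,-9.994) -> (26.753,-10.829) [heading=352, move]
LT 90: heading 352 -> 82
FD 5: (26.753,-10.829) -> (27.449,-5.877) [heading=82, move]
BK 8: (27.449,-5.877) -> (26.336,-13.8) [heading=82, move]
Final: pos=(26.336,-13.8), heading=82, 2 segment(s) drawn

Segment endpoints: x in {-0.974, 0, 13.88}, y in {-9.019, -6.932, 0}
xmin=-0.974, ymin=-9.019, xmax=13.88, ymax=0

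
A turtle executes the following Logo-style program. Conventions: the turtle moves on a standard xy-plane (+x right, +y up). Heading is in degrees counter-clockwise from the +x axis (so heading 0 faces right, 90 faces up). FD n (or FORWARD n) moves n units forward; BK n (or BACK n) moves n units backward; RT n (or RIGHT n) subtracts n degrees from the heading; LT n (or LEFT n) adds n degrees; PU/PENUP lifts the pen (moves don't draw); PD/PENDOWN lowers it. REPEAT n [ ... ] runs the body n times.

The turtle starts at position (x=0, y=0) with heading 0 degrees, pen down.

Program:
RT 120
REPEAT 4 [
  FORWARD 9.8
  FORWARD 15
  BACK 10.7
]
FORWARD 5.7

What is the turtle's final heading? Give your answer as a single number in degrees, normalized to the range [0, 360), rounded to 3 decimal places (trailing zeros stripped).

Answer: 240

Derivation:
Executing turtle program step by step:
Start: pos=(0,0), heading=0, pen down
RT 120: heading 0 -> 240
REPEAT 4 [
  -- iteration 1/4 --
  FD 9.8: (0,0) -> (-4.9,-8.487) [heading=240, draw]
  FD 15: (-4.9,-8.487) -> (-12.4,-21.477) [heading=240, draw]
  BK 10.7: (-12.4,-21.477) -> (-7.05,-12.211) [heading=240, draw]
  -- iteration 2/4 --
  FD 9.8: (-7.05,-12.211) -> (-11.95,-20.698) [heading=240, draw]
  FD 15: (-11.95,-20.698) -> (-19.45,-33.688) [heading=240, draw]
  BK 10.7: (-19.45,-33.688) -> (-14.1,-24.422) [heading=240, draw]
  -- iteration 3/4 --
  FD 9.8: (-14.1,-24.422) -> (-19,-32.909) [heading=240, draw]
  FD 15: (-19,-32.909) -> (-26.5,-45.899) [heading=240, draw]
  BK 10.7: (-26.5,-45.899) -> (-21.15,-36.633) [heading=240, draw]
  -- iteration 4/4 --
  FD 9.8: (-21.15,-36.633) -> (-26.05,-45.12) [heading=240, draw]
  FD 15: (-26.05,-45.12) -> (-33.55,-58.11) [heading=240, draw]
  BK 10.7: (-33.55,-58.11) -> (-28.2,-48.844) [heading=240, draw]
]
FD 5.7: (-28.2,-48.844) -> (-31.05,-53.78) [heading=240, draw]
Final: pos=(-31.05,-53.78), heading=240, 13 segment(s) drawn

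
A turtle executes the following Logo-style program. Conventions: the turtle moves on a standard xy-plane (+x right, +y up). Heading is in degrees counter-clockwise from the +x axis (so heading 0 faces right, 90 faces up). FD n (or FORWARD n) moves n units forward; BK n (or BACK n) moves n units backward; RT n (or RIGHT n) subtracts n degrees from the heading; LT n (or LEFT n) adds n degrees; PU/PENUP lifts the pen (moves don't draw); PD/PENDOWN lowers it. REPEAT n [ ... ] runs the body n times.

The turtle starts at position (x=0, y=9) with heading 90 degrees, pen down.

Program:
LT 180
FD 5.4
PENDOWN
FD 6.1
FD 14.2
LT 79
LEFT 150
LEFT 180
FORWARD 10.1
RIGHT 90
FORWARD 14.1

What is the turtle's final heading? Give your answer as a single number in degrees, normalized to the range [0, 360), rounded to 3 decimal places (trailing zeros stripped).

Executing turtle program step by step:
Start: pos=(0,9), heading=90, pen down
LT 180: heading 90 -> 270
FD 5.4: (0,9) -> (0,3.6) [heading=270, draw]
PD: pen down
FD 6.1: (0,3.6) -> (0,-2.5) [heading=270, draw]
FD 14.2: (0,-2.5) -> (0,-16.7) [heading=270, draw]
LT 79: heading 270 -> 349
LT 150: heading 349 -> 139
LT 180: heading 139 -> 319
FD 10.1: (0,-16.7) -> (7.623,-23.326) [heading=319, draw]
RT 90: heading 319 -> 229
FD 14.1: (7.623,-23.326) -> (-1.628,-33.968) [heading=229, draw]
Final: pos=(-1.628,-33.968), heading=229, 5 segment(s) drawn

Answer: 229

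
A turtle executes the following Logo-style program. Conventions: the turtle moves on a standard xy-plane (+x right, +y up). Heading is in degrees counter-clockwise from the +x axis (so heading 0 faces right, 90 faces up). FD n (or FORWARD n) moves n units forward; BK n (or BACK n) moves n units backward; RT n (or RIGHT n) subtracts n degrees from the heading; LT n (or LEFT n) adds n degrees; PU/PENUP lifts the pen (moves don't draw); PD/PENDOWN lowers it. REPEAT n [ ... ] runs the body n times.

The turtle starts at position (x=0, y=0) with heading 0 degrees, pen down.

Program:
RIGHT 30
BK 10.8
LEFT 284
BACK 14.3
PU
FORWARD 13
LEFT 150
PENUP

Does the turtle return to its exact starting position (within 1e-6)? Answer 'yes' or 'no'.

Answer: no

Derivation:
Executing turtle program step by step:
Start: pos=(0,0), heading=0, pen down
RT 30: heading 0 -> 330
BK 10.8: (0,0) -> (-9.353,5.4) [heading=330, draw]
LT 284: heading 330 -> 254
BK 14.3: (-9.353,5.4) -> (-5.411,19.146) [heading=254, draw]
PU: pen up
FD 13: (-5.411,19.146) -> (-8.995,6.65) [heading=254, move]
LT 150: heading 254 -> 44
PU: pen up
Final: pos=(-8.995,6.65), heading=44, 2 segment(s) drawn

Start position: (0, 0)
Final position: (-8.995, 6.65)
Distance = 11.186; >= 1e-6 -> NOT closed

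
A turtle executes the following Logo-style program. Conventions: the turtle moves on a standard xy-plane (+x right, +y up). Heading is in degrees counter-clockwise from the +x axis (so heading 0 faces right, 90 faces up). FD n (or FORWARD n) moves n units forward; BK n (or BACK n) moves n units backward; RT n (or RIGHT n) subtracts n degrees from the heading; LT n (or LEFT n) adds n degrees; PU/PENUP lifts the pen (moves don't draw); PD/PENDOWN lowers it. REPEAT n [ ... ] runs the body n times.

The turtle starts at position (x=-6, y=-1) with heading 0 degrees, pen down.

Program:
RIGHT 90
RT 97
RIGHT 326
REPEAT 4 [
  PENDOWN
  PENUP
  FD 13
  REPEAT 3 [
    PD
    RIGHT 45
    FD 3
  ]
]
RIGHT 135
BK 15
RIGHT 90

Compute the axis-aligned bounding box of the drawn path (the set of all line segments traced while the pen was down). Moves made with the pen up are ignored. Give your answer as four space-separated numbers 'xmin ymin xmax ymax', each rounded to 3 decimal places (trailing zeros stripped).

Executing turtle program step by step:
Start: pos=(-6,-1), heading=0, pen down
RT 90: heading 0 -> 270
RT 97: heading 270 -> 173
RT 326: heading 173 -> 207
REPEAT 4 [
  -- iteration 1/4 --
  PD: pen down
  PU: pen up
  FD 13: (-6,-1) -> (-17.583,-6.902) [heading=207, move]
  REPEAT 3 [
    -- iteration 1/3 --
    PD: pen down
    RT 45: heading 207 -> 162
    FD 3: (-17.583,-6.902) -> (-20.436,-5.975) [heading=162, draw]
    -- iteration 2/3 --
    PD: pen down
    RT 45: heading 162 -> 117
    FD 3: (-20.436,-5.975) -> (-21.798,-3.302) [heading=117, draw]
    -- iteration 3/3 --
    PD: pen down
    RT 45: heading 117 -> 72
    FD 3: (-21.798,-3.302) -> (-20.871,-0.449) [heading=72, draw]
  ]
  -- iteration 2/4 --
  PD: pen down
  PU: pen up
  FD 13: (-20.871,-0.449) -> (-16.854,11.915) [heading=72, move]
  REPEAT 3 [
    -- iteration 1/3 --
    PD: pen down
    RT 45: heading 72 -> 27
    FD 3: (-16.854,11.915) -> (-14.181,13.277) [heading=27, draw]
    -- iteration 2/3 --
    PD: pen down
    RT 45: heading 27 -> 342
    FD 3: (-14.181,13.277) -> (-11.328,12.35) [heading=342, draw]
    -- iteration 3/3 --
    PD: pen down
    RT 45: heading 342 -> 297
    FD 3: (-11.328,12.35) -> (-9.966,9.677) [heading=297, draw]
  ]
  -- iteration 3/4 --
  PD: pen down
  PU: pen up
  FD 13: (-9.966,9.677) -> (-4.064,-1.906) [heading=297, move]
  REPEAT 3 [
    -- iteration 1/3 --
    PD: pen down
    RT 45: heading 297 -> 252
    FD 3: (-4.064,-1.906) -> (-4.991,-4.759) [heading=252, draw]
    -- iteration 2/3 --
    PD: pen down
    RT 45: heading 252 -> 207
    FD 3: (-4.991,-4.759) -> (-7.664,-6.121) [heading=207, draw]
    -- iteration 3/3 --
    PD: pen down
    RT 45: heading 207 -> 162
    FD 3: (-7.664,-6.121) -> (-10.517,-5.194) [heading=162, draw]
  ]
  -- iteration 4/4 --
  PD: pen down
  PU: pen up
  FD 13: (-10.517,-5.194) -> (-22.881,-1.177) [heading=162, move]
  REPEAT 3 [
    -- iteration 1/3 --
    PD: pen down
    RT 45: heading 162 -> 117
    FD 3: (-22.881,-1.177) -> (-24.243,1.496) [heading=117, draw]
    -- iteration 2/3 --
    PD: pen down
    RT 45: heading 117 -> 72
    FD 3: (-24.243,1.496) -> (-23.316,4.349) [heading=72, draw]
    -- iteration 3/3 --
    PD: pen down
    RT 45: heading 72 -> 27
    FD 3: (-23.316,4.349) -> (-20.643,5.711) [heading=27, draw]
  ]
]
RT 135: heading 27 -> 252
BK 15: (-20.643,5.711) -> (-16.008,19.977) [heading=252, draw]
RT 90: heading 252 -> 162
Final: pos=(-16.008,19.977), heading=162, 13 segment(s) drawn

Segment endpoints: x in {-24.243, -23.316, -22.881, -21.798, -20.871, -20.643, -20.436, -17.583, -16.854, -16.008, -14.181, -11.328, -10.517, -9.966, -7.664, -4.991, -4.064}, y in {-6.902, -6.121, -5.975, -5.194, -4.759, -3.302, -1.906, -1.177, -0.449, 1.496, 4.349, 5.711, 9.677, 11.915, 12.35, 13.277, 19.977}
xmin=-24.243, ymin=-6.902, xmax=-4.064, ymax=19.977

Answer: -24.243 -6.902 -4.064 19.977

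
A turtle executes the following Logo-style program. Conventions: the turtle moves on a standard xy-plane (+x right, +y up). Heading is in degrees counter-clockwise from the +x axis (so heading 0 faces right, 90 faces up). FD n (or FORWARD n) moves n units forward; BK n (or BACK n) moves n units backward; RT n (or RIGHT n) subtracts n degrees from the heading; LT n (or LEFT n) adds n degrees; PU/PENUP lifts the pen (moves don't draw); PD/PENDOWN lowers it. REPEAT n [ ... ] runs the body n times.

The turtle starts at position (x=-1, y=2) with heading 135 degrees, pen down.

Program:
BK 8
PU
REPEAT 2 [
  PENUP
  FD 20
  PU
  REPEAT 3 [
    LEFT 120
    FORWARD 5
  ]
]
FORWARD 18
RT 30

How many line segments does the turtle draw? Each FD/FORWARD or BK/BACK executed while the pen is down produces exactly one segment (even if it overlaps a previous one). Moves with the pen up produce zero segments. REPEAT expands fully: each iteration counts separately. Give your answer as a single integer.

Executing turtle program step by step:
Start: pos=(-1,2), heading=135, pen down
BK 8: (-1,2) -> (4.657,-3.657) [heading=135, draw]
PU: pen up
REPEAT 2 [
  -- iteration 1/2 --
  PU: pen up
  FD 20: (4.657,-3.657) -> (-9.485,10.485) [heading=135, move]
  PU: pen up
  REPEAT 3 [
    -- iteration 1/3 --
    LT 120: heading 135 -> 255
    FD 5: (-9.485,10.485) -> (-10.779,5.656) [heading=255, move]
    -- iteration 2/3 --
    LT 120: heading 255 -> 15
    FD 5: (-10.779,5.656) -> (-5.95,6.95) [heading=15, move]
    -- iteration 3/3 --
    LT 120: heading 15 -> 135
    FD 5: (-5.95,6.95) -> (-9.485,10.485) [heading=135, move]
  ]
  -- iteration 2/2 --
  PU: pen up
  FD 20: (-9.485,10.485) -> (-23.627,24.627) [heading=135, move]
  PU: pen up
  REPEAT 3 [
    -- iteration 1/3 --
    LT 120: heading 135 -> 255
    FD 5: (-23.627,24.627) -> (-24.922,19.798) [heading=255, move]
    -- iteration 2/3 --
    LT 120: heading 255 -> 15
    FD 5: (-24.922,19.798) -> (-20.092,21.092) [heading=15, move]
    -- iteration 3/3 --
    LT 120: heading 15 -> 135
    FD 5: (-20.092,21.092) -> (-23.627,24.627) [heading=135, move]
  ]
]
FD 18: (-23.627,24.627) -> (-36.355,37.355) [heading=135, move]
RT 30: heading 135 -> 105
Final: pos=(-36.355,37.355), heading=105, 1 segment(s) drawn
Segments drawn: 1

Answer: 1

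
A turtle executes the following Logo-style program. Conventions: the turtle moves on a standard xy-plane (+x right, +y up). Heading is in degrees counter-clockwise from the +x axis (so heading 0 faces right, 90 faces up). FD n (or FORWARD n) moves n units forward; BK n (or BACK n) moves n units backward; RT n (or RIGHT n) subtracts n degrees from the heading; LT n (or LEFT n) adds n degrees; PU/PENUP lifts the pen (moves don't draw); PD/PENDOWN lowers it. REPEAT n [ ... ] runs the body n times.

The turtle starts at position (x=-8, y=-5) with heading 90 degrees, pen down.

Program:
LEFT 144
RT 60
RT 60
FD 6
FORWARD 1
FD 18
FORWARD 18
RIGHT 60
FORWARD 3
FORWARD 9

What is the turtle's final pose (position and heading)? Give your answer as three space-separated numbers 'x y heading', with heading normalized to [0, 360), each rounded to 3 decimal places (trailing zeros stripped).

Answer: -18.436 43.991 54

Derivation:
Executing turtle program step by step:
Start: pos=(-8,-5), heading=90, pen down
LT 144: heading 90 -> 234
RT 60: heading 234 -> 174
RT 60: heading 174 -> 114
FD 6: (-8,-5) -> (-10.44,0.481) [heading=114, draw]
FD 1: (-10.44,0.481) -> (-10.847,1.395) [heading=114, draw]
FD 18: (-10.847,1.395) -> (-18.168,17.839) [heading=114, draw]
FD 18: (-18.168,17.839) -> (-25.49,34.282) [heading=114, draw]
RT 60: heading 114 -> 54
FD 3: (-25.49,34.282) -> (-23.726,36.71) [heading=54, draw]
FD 9: (-23.726,36.71) -> (-18.436,43.991) [heading=54, draw]
Final: pos=(-18.436,43.991), heading=54, 6 segment(s) drawn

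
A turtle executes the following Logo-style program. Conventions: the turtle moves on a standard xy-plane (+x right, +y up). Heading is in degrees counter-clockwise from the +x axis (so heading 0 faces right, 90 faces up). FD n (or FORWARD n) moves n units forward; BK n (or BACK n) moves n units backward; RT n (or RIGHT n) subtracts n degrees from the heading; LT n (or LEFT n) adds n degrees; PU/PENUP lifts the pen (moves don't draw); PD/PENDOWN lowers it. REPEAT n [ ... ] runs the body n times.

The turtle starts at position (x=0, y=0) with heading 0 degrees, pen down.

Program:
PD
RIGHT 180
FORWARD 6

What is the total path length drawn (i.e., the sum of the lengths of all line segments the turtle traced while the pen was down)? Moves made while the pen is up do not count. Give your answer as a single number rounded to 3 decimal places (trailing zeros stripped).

Executing turtle program step by step:
Start: pos=(0,0), heading=0, pen down
PD: pen down
RT 180: heading 0 -> 180
FD 6: (0,0) -> (-6,0) [heading=180, draw]
Final: pos=(-6,0), heading=180, 1 segment(s) drawn

Segment lengths:
  seg 1: (0,0) -> (-6,0), length = 6
Total = 6

Answer: 6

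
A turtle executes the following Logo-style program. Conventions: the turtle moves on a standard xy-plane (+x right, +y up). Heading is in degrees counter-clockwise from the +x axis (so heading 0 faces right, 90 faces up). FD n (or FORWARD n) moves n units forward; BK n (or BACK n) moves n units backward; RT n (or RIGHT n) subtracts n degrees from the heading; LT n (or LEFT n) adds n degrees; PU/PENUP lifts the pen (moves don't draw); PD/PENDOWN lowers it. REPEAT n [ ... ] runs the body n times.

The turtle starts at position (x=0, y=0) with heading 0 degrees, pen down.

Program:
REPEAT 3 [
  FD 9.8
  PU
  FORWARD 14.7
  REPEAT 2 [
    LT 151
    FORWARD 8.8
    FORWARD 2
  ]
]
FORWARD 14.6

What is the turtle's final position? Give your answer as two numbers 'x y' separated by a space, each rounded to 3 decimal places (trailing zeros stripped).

Executing turtle program step by step:
Start: pos=(0,0), heading=0, pen down
REPEAT 3 [
  -- iteration 1/3 --
  FD 9.8: (0,0) -> (9.8,0) [heading=0, draw]
  PU: pen up
  FD 14.7: (9.8,0) -> (24.5,0) [heading=0, move]
  REPEAT 2 [
    -- iteration 1/2 --
    LT 151: heading 0 -> 151
    FD 8.8: (24.5,0) -> (16.803,4.266) [heading=151, move]
    FD 2: (16.803,4.266) -> (15.054,5.236) [heading=151, move]
    -- iteration 2/2 --
    LT 151: heading 151 -> 302
    FD 8.8: (15.054,5.236) -> (19.717,-2.227) [heading=302, move]
    FD 2: (19.717,-2.227) -> (20.777,-3.923) [heading=302, move]
  ]
  -- iteration 2/3 --
  FD 9.8: (20.777,-3.923) -> (25.97,-12.234) [heading=302, move]
  PU: pen up
  FD 14.7: (25.97,-12.234) -> (33.76,-24.7) [heading=302, move]
  REPEAT 2 [
    -- iteration 1/2 --
    LT 151: heading 302 -> 93
    FD 8.8: (33.76,-24.7) -> (33.3,-15.912) [heading=93, move]
    FD 2: (33.3,-15.912) -> (33.195,-13.915) [heading=93, move]
    -- iteration 2/2 --
    LT 151: heading 93 -> 244
    FD 8.8: (33.195,-13.915) -> (29.337,-21.824) [heading=244, move]
    FD 2: (29.337,-21.824) -> (28.461,-23.622) [heading=244, move]
  ]
  -- iteration 3/3 --
  FD 9.8: (28.461,-23.622) -> (24.165,-32.43) [heading=244, move]
  PU: pen up
  FD 14.7: (24.165,-32.43) -> (17.721,-45.642) [heading=244, move]
  REPEAT 2 [
    -- iteration 1/2 --
    LT 151: heading 244 -> 35
    FD 8.8: (17.721,-45.642) -> (24.929,-40.595) [heading=35, move]
    FD 2: (24.929,-40.595) -> (26.567,-39.448) [heading=35, move]
    -- iteration 2/2 --
    LT 151: heading 35 -> 186
    FD 8.8: (26.567,-39.448) -> (17.816,-40.368) [heading=186, move]
    FD 2: (17.816,-40.368) -> (15.827,-40.577) [heading=186, move]
  ]
]
FD 14.6: (15.827,-40.577) -> (1.307,-42.103) [heading=186, move]
Final: pos=(1.307,-42.103), heading=186, 1 segment(s) drawn

Answer: 1.307 -42.103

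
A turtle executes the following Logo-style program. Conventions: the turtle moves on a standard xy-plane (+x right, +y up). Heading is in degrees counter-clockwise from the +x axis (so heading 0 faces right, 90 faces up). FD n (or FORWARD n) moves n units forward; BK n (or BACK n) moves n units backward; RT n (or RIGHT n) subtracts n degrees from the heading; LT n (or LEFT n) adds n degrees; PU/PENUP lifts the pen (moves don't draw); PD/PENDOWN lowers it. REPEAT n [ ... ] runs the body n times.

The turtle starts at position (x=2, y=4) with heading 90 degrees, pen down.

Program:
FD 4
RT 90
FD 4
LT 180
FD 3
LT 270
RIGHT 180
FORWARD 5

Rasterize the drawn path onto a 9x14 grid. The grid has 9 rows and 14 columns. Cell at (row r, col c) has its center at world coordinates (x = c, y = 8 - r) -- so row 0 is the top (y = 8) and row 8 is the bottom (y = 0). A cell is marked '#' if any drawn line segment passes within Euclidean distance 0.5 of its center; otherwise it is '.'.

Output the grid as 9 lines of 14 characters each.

Segment 0: (2,4) -> (2,8)
Segment 1: (2,8) -> (6,8)
Segment 2: (6,8) -> (3,8)
Segment 3: (3,8) -> (3,3)

Answer: ..#####.......
..##..........
..##..........
..##..........
..##..........
...#..........
..............
..............
..............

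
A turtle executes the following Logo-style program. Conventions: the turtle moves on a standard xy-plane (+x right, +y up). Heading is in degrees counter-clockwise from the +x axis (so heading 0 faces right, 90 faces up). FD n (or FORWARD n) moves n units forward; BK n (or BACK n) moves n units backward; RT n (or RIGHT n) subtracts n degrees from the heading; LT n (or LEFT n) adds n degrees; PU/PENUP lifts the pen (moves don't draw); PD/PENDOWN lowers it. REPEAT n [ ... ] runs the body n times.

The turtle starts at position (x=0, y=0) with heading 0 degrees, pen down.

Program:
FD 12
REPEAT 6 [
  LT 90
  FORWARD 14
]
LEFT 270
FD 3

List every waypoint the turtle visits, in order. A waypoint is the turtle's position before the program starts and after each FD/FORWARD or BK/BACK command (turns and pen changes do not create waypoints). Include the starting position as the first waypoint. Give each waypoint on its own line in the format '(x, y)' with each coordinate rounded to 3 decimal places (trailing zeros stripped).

Answer: (0, 0)
(12, 0)
(12, 14)
(-2, 14)
(-2, 0)
(12, 0)
(12, 14)
(-2, 14)
(-2, 17)

Derivation:
Executing turtle program step by step:
Start: pos=(0,0), heading=0, pen down
FD 12: (0,0) -> (12,0) [heading=0, draw]
REPEAT 6 [
  -- iteration 1/6 --
  LT 90: heading 0 -> 90
  FD 14: (12,0) -> (12,14) [heading=90, draw]
  -- iteration 2/6 --
  LT 90: heading 90 -> 180
  FD 14: (12,14) -> (-2,14) [heading=180, draw]
  -- iteration 3/6 --
  LT 90: heading 180 -> 270
  FD 14: (-2,14) -> (-2,0) [heading=270, draw]
  -- iteration 4/6 --
  LT 90: heading 270 -> 0
  FD 14: (-2,0) -> (12,0) [heading=0, draw]
  -- iteration 5/6 --
  LT 90: heading 0 -> 90
  FD 14: (12,0) -> (12,14) [heading=90, draw]
  -- iteration 6/6 --
  LT 90: heading 90 -> 180
  FD 14: (12,14) -> (-2,14) [heading=180, draw]
]
LT 270: heading 180 -> 90
FD 3: (-2,14) -> (-2,17) [heading=90, draw]
Final: pos=(-2,17), heading=90, 8 segment(s) drawn
Waypoints (9 total):
(0, 0)
(12, 0)
(12, 14)
(-2, 14)
(-2, 0)
(12, 0)
(12, 14)
(-2, 14)
(-2, 17)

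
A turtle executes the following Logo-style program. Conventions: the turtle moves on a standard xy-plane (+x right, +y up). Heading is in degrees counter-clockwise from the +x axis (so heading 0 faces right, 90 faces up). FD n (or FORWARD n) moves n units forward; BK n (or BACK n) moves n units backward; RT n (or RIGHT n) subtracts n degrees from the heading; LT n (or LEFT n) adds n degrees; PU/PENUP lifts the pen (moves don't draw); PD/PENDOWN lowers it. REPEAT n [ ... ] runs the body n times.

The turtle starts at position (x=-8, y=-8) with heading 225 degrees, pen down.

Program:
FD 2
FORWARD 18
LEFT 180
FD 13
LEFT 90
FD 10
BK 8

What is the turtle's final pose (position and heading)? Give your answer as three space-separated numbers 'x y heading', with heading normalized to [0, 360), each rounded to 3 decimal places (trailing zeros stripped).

Executing turtle program step by step:
Start: pos=(-8,-8), heading=225, pen down
FD 2: (-8,-8) -> (-9.414,-9.414) [heading=225, draw]
FD 18: (-9.414,-9.414) -> (-22.142,-22.142) [heading=225, draw]
LT 180: heading 225 -> 45
FD 13: (-22.142,-22.142) -> (-12.95,-12.95) [heading=45, draw]
LT 90: heading 45 -> 135
FD 10: (-12.95,-12.95) -> (-20.021,-5.879) [heading=135, draw]
BK 8: (-20.021,-5.879) -> (-14.364,-11.536) [heading=135, draw]
Final: pos=(-14.364,-11.536), heading=135, 5 segment(s) drawn

Answer: -14.364 -11.536 135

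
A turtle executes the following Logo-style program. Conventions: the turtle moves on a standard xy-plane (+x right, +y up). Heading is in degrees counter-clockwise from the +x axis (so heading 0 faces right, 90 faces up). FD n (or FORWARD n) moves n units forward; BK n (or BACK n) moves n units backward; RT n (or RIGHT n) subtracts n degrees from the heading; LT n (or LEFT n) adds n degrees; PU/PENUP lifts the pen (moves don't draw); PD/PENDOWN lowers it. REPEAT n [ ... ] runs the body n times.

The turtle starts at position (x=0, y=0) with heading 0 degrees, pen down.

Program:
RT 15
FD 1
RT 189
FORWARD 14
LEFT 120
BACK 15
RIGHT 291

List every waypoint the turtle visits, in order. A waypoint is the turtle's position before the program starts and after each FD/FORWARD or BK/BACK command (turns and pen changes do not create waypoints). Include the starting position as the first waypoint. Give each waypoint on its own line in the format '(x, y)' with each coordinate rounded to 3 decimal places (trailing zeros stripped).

Answer: (0, 0)
(0.966, -0.259)
(-11.824, 5.435)
(-13.392, 20.353)

Derivation:
Executing turtle program step by step:
Start: pos=(0,0), heading=0, pen down
RT 15: heading 0 -> 345
FD 1: (0,0) -> (0.966,-0.259) [heading=345, draw]
RT 189: heading 345 -> 156
FD 14: (0.966,-0.259) -> (-11.824,5.435) [heading=156, draw]
LT 120: heading 156 -> 276
BK 15: (-11.824,5.435) -> (-13.392,20.353) [heading=276, draw]
RT 291: heading 276 -> 345
Final: pos=(-13.392,20.353), heading=345, 3 segment(s) drawn
Waypoints (4 total):
(0, 0)
(0.966, -0.259)
(-11.824, 5.435)
(-13.392, 20.353)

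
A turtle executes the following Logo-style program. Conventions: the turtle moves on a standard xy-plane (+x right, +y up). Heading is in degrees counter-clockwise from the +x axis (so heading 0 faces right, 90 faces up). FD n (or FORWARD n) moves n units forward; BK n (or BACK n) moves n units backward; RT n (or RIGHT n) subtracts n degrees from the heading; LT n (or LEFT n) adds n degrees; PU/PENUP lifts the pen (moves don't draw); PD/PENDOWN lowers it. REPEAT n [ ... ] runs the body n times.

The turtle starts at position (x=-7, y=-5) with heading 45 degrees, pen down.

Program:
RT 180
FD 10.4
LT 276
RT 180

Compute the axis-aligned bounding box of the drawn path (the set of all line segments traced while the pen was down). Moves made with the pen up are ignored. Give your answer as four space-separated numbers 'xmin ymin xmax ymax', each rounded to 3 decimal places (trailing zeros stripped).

Executing turtle program step by step:
Start: pos=(-7,-5), heading=45, pen down
RT 180: heading 45 -> 225
FD 10.4: (-7,-5) -> (-14.354,-12.354) [heading=225, draw]
LT 276: heading 225 -> 141
RT 180: heading 141 -> 321
Final: pos=(-14.354,-12.354), heading=321, 1 segment(s) drawn

Segment endpoints: x in {-14.354, -7}, y in {-12.354, -5}
xmin=-14.354, ymin=-12.354, xmax=-7, ymax=-5

Answer: -14.354 -12.354 -7 -5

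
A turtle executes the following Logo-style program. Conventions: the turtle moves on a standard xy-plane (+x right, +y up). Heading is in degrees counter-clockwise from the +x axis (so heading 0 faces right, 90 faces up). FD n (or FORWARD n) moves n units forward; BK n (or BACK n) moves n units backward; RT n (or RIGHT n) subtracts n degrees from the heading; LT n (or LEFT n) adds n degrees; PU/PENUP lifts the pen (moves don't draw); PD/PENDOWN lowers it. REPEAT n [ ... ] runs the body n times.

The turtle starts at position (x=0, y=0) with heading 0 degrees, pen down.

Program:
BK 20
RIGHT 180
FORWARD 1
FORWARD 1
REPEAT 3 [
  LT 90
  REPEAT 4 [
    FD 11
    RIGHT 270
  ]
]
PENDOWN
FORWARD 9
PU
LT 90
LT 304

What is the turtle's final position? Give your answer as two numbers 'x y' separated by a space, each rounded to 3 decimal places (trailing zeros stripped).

Executing turtle program step by step:
Start: pos=(0,0), heading=0, pen down
BK 20: (0,0) -> (-20,0) [heading=0, draw]
RT 180: heading 0 -> 180
FD 1: (-20,0) -> (-21,0) [heading=180, draw]
FD 1: (-21,0) -> (-22,0) [heading=180, draw]
REPEAT 3 [
  -- iteration 1/3 --
  LT 90: heading 180 -> 270
  REPEAT 4 [
    -- iteration 1/4 --
    FD 11: (-22,0) -> (-22,-11) [heading=270, draw]
    RT 270: heading 270 -> 0
    -- iteration 2/4 --
    FD 11: (-22,-11) -> (-11,-11) [heading=0, draw]
    RT 270: heading 0 -> 90
    -- iteration 3/4 --
    FD 11: (-11,-11) -> (-11,0) [heading=90, draw]
    RT 270: heading 90 -> 180
    -- iteration 4/4 --
    FD 11: (-11,0) -> (-22,0) [heading=180, draw]
    RT 270: heading 180 -> 270
  ]
  -- iteration 2/3 --
  LT 90: heading 270 -> 0
  REPEAT 4 [
    -- iteration 1/4 --
    FD 11: (-22,0) -> (-11,0) [heading=0, draw]
    RT 270: heading 0 -> 90
    -- iteration 2/4 --
    FD 11: (-11,0) -> (-11,11) [heading=90, draw]
    RT 270: heading 90 -> 180
    -- iteration 3/4 --
    FD 11: (-11,11) -> (-22,11) [heading=180, draw]
    RT 270: heading 180 -> 270
    -- iteration 4/4 --
    FD 11: (-22,11) -> (-22,0) [heading=270, draw]
    RT 270: heading 270 -> 0
  ]
  -- iteration 3/3 --
  LT 90: heading 0 -> 90
  REPEAT 4 [
    -- iteration 1/4 --
    FD 11: (-22,0) -> (-22,11) [heading=90, draw]
    RT 270: heading 90 -> 180
    -- iteration 2/4 --
    FD 11: (-22,11) -> (-33,11) [heading=180, draw]
    RT 270: heading 180 -> 270
    -- iteration 3/4 --
    FD 11: (-33,11) -> (-33,0) [heading=270, draw]
    RT 270: heading 270 -> 0
    -- iteration 4/4 --
    FD 11: (-33,0) -> (-22,0) [heading=0, draw]
    RT 270: heading 0 -> 90
  ]
]
PD: pen down
FD 9: (-22,0) -> (-22,9) [heading=90, draw]
PU: pen up
LT 90: heading 90 -> 180
LT 304: heading 180 -> 124
Final: pos=(-22,9), heading=124, 16 segment(s) drawn

Answer: -22 9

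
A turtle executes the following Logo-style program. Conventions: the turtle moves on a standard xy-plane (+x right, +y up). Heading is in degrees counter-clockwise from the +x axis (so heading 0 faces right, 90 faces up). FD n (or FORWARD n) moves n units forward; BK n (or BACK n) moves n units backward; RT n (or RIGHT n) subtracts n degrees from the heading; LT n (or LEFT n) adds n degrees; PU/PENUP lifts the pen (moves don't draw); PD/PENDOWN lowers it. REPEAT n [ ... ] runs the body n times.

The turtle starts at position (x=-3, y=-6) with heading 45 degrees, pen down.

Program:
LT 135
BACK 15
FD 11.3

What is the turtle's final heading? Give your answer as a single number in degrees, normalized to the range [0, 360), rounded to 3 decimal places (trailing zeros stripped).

Executing turtle program step by step:
Start: pos=(-3,-6), heading=45, pen down
LT 135: heading 45 -> 180
BK 15: (-3,-6) -> (12,-6) [heading=180, draw]
FD 11.3: (12,-6) -> (0.7,-6) [heading=180, draw]
Final: pos=(0.7,-6), heading=180, 2 segment(s) drawn

Answer: 180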